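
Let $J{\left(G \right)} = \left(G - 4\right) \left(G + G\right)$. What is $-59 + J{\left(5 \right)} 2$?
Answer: $-39$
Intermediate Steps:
$J{\left(G \right)} = 2 G \left(-4 + G\right)$ ($J{\left(G \right)} = \left(-4 + G\right) 2 G = 2 G \left(-4 + G\right)$)
$-59 + J{\left(5 \right)} 2 = -59 + 2 \cdot 5 \left(-4 + 5\right) 2 = -59 + 2 \cdot 5 \cdot 1 \cdot 2 = -59 + 10 \cdot 2 = -59 + 20 = -39$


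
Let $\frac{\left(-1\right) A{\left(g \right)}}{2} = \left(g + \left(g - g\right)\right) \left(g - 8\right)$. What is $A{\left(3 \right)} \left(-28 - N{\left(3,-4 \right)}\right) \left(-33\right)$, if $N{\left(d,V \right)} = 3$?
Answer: $30690$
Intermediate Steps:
$A{\left(g \right)} = - 2 g \left(-8 + g\right)$ ($A{\left(g \right)} = - 2 \left(g + \left(g - g\right)\right) \left(g - 8\right) = - 2 \left(g + 0\right) \left(-8 + g\right) = - 2 g \left(-8 + g\right)$)
$A{\left(3 \right)} \left(-28 - N{\left(3,-4 \right)}\right) \left(-33\right) = 2 \cdot 3 \left(8 - 3\right) \left(-28 - 3\right) \left(-33\right) = 2 \cdot 3 \cdot 5 \left(-31\right) \left(-33\right) = 30 \left(-31\right) \left(-33\right) = \left(-930\right) \left(-33\right) = 30690$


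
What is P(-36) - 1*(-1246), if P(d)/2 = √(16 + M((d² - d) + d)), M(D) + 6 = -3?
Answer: 1246 + 2*√7 ≈ 1251.3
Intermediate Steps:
M(D) = -9 (M(D) = -6 - 3 = -9)
P(d) = 2*√7 (P(d) = 2*√(16 - 9) = 2*√7)
P(-36) - 1*(-1246) = 2*√7 - 1*(-1246) = 2*√7 + 1246 = 1246 + 2*√7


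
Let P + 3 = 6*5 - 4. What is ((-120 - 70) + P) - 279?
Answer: -446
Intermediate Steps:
P = 23 (P = -3 + (6*5 - 4) = -3 + (30 - 4) = -3 + 26 = 23)
((-120 - 70) + P) - 279 = ((-120 - 70) + 23) - 279 = (-190 + 23) - 279 = -167 - 279 = -446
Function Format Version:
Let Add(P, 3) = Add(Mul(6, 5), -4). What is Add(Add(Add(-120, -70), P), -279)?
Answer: -446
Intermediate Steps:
P = 23 (P = Add(-3, Add(Mul(6, 5), -4)) = Add(-3, Add(30, -4)) = Add(-3, 26) = 23)
Add(Add(Add(-120, -70), P), -279) = Add(Add(Add(-120, -70), 23), -279) = Add(Add(-190, 23), -279) = Add(-167, -279) = -446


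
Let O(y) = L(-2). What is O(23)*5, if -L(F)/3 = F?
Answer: 30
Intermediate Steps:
L(F) = -3*F
O(y) = 6 (O(y) = -3*(-2) = 6)
O(23)*5 = 6*5 = 30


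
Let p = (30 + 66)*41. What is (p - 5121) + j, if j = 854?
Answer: -331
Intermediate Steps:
p = 3936 (p = 96*41 = 3936)
(p - 5121) + j = (3936 - 5121) + 854 = -1185 + 854 = -331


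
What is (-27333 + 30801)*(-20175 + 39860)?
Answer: 68267580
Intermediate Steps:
(-27333 + 30801)*(-20175 + 39860) = 3468*19685 = 68267580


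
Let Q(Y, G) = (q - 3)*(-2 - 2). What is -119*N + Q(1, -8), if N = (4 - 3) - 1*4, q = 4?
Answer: 353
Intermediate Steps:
Q(Y, G) = -4 (Q(Y, G) = (4 - 3)*(-2 - 2) = 1*(-4) = -4)
N = -3 (N = 1 - 4 = -3)
-119*N + Q(1, -8) = -119*(-3) - 4 = 357 - 4 = 353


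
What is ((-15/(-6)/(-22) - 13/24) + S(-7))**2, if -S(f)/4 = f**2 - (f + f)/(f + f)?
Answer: 2586841321/69696 ≈ 37116.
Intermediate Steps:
S(f) = 4 - 4*f**2 (S(f) = -4*(f**2 - (f + f)/(f + f)) = -4*(f**2 - 2*f/(2*f)) = -4*(f**2 - 2*f*1/(2*f)) = -4*(f**2 - 1*1) = -4*(f**2 - 1) = -4*(-1 + f**2) = 4 - 4*f**2)
((-15/(-6)/(-22) - 13/24) + S(-7))**2 = ((-15/(-6)/(-22) - 13/24) + (4 - 4*(-7)**2))**2 = ((-15*(-1/6)*(-1/22) - 13*1/24) + (4 - 4*49))**2 = (((5/2)*(-1/22) - 13/24) + (4 - 196))**2 = ((-5/44 - 13/24) - 192)**2 = (-173/264 - 192)**2 = (-50861/264)**2 = 2586841321/69696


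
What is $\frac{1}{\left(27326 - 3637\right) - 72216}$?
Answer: $- \frac{1}{48527} \approx -2.0607 \cdot 10^{-5}$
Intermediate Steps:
$\frac{1}{\left(27326 - 3637\right) - 72216} = \frac{1}{23689 - 72216} = \frac{1}{-48527} = - \frac{1}{48527}$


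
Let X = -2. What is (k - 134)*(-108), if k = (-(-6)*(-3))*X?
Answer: 10584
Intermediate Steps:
k = 36 (k = -(-6)*(-3)*(-2) = -6*3*(-2) = -18*(-2) = 36)
(k - 134)*(-108) = (36 - 134)*(-108) = -98*(-108) = 10584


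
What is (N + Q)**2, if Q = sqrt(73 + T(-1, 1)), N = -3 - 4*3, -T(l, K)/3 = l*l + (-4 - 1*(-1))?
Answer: (15 - sqrt(79))**2 ≈ 37.354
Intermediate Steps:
T(l, K) = 9 - 3*l**2 (T(l, K) = -3*(l*l + (-4 - 1*(-1))) = -3*(l**2 + (-4 + 1)) = -3*(l**2 - 3) = -3*(-3 + l**2) = 9 - 3*l**2)
N = -15 (N = -3 - 12 = -15)
Q = sqrt(79) (Q = sqrt(73 + (9 - 3*(-1)**2)) = sqrt(73 + (9 - 3*1)) = sqrt(73 + (9 - 3)) = sqrt(73 + 6) = sqrt(79) ≈ 8.8882)
(N + Q)**2 = (-15 + sqrt(79))**2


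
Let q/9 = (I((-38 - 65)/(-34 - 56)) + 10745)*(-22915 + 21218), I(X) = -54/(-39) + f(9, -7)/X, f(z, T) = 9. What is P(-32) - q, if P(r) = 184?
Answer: 219930514723/1339 ≈ 1.6425e+8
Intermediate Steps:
I(X) = 18/13 + 9/X (I(X) = -54/(-39) + 9/X = -54*(-1/39) + 9/X = 18/13 + 9/X)
q = -219930268347/1339 (q = 9*(((18/13 + 9/(((-38 - 65)/(-34 - 56)))) + 10745)*(-22915 + 21218)) = 9*(((18/13 + 9/((-103/(-90)))) + 10745)*(-1697)) = 9*(((18/13 + 9/((-103*(-1/90)))) + 10745)*(-1697)) = 9*(((18/13 + 9/(103/90)) + 10745)*(-1697)) = 9*(((18/13 + 9*(90/103)) + 10745)*(-1697)) = 9*(((18/13 + 810/103) + 10745)*(-1697)) = 9*((12384/1339 + 10745)*(-1697)) = 9*((14399939/1339)*(-1697)) = 9*(-24436696483/1339) = -219930268347/1339 ≈ -1.6425e+8)
P(-32) - q = 184 - 1*(-219930268347/1339) = 184 + 219930268347/1339 = 219930514723/1339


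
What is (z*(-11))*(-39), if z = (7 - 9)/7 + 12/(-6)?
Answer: -6864/7 ≈ -980.57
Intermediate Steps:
z = -16/7 (z = -2*⅐ + 12*(-⅙) = -2/7 - 2 = -16/7 ≈ -2.2857)
(z*(-11))*(-39) = -16/7*(-11)*(-39) = (176/7)*(-39) = -6864/7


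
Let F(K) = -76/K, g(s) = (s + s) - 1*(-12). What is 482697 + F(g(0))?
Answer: 1448072/3 ≈ 4.8269e+5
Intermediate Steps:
g(s) = 12 + 2*s (g(s) = 2*s + 12 = 12 + 2*s)
482697 + F(g(0)) = 482697 - 76/(12 + 2*0) = 482697 - 76/(12 + 0) = 482697 - 76/12 = 482697 - 76*1/12 = 482697 - 19/3 = 1448072/3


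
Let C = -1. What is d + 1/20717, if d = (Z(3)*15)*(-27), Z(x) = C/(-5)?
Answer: -1678076/20717 ≈ -81.000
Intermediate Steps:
Z(x) = ⅕ (Z(x) = -1/(-5) = -1*(-⅕) = ⅕)
d = -81 (d = ((⅕)*15)*(-27) = 3*(-27) = -81)
d + 1/20717 = -81 + 1/20717 = -1678076/20717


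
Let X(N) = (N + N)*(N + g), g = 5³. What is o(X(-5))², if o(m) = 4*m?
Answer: 23040000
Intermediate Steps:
g = 125
X(N) = 2*N*(125 + N) (X(N) = (N + N)*(N + 125) = (2*N)*(125 + N) = 2*N*(125 + N))
o(X(-5))² = (4*(2*(-5)*(125 - 5)))² = (4*(2*(-5)*120))² = (4*(-1200))² = (-4800)² = 23040000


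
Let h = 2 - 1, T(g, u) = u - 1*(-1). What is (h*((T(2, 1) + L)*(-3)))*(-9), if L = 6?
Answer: 216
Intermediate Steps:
T(g, u) = 1 + u (T(g, u) = u + 1 = 1 + u)
h = 1
(h*((T(2, 1) + L)*(-3)))*(-9) = (1*(((1 + 1) + 6)*(-3)))*(-9) = (1*((2 + 6)*(-3)))*(-9) = (1*(8*(-3)))*(-9) = (1*(-24))*(-9) = -24*(-9) = 216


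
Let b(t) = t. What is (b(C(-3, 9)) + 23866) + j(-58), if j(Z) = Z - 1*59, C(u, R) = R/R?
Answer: 23750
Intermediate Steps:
C(u, R) = 1
j(Z) = -59 + Z (j(Z) = Z - 59 = -59 + Z)
(b(C(-3, 9)) + 23866) + j(-58) = (1 + 23866) + (-59 - 58) = 23867 - 117 = 23750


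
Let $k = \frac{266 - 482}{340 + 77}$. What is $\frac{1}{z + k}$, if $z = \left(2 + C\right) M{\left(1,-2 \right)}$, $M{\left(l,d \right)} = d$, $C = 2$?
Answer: $- \frac{139}{1184} \approx -0.1174$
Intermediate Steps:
$k = - \frac{72}{139}$ ($k = - \frac{216}{417} = \left(-216\right) \frac{1}{417} = - \frac{72}{139} \approx -0.51799$)
$z = -8$ ($z = \left(2 + 2\right) \left(-2\right) = 4 \left(-2\right) = -8$)
$\frac{1}{z + k} = \frac{1}{-8 - \frac{72}{139}} = \frac{1}{- \frac{1184}{139}} = - \frac{139}{1184}$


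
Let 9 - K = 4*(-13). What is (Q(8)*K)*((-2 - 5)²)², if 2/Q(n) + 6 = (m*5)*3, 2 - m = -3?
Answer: 292922/69 ≈ 4245.3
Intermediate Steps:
m = 5 (m = 2 - 1*(-3) = 2 + 3 = 5)
Q(n) = 2/69 (Q(n) = 2/(-6 + (5*5)*3) = 2/(-6 + 25*3) = 2/(-6 + 75) = 2/69)
K = 61 (K = 9 - 4*(-13) = 9 - 1*(-52) = 9 + 52 = 61)
(Q(8)*K)*((-2 - 5)²)² = ((2/69)*61)*((-2 - 5)²)² = 122*((-7)²)²/69 = (122/69)*49² = (122/69)*2401 = 292922/69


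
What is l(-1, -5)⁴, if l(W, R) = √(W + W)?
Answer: 4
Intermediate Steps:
l(W, R) = √2*√W (l(W, R) = √(2*W) = √2*√W)
l(-1, -5)⁴ = (√2*√(-1))⁴ = (√2*I)⁴ = (I*√2)⁴ = 4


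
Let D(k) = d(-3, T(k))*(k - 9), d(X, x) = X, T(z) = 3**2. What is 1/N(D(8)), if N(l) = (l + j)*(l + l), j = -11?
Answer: -1/48 ≈ -0.020833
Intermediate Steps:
T(z) = 9
D(k) = 27 - 3*k (D(k) = -3*(k - 9) = -3*(-9 + k) = 27 - 3*k)
N(l) = 2*l*(-11 + l) (N(l) = (l - 11)*(l + l) = (-11 + l)*(2*l) = 2*l*(-11 + l))
1/N(D(8)) = 1/(2*(27 - 3*8)*(-11 + (27 - 3*8))) = 1/(2*(27 - 24)*(-11 + (27 - 24))) = 1/(2*3*(-11 + 3)) = 1/(2*3*(-8)) = 1/(-48) = -1/48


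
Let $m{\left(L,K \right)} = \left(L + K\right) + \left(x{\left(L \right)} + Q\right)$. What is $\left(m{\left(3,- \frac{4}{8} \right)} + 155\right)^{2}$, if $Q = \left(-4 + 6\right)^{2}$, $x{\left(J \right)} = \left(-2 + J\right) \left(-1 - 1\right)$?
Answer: $\frac{101761}{4} \approx 25440.0$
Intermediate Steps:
$x{\left(J \right)} = 4 - 2 J$ ($x{\left(J \right)} = \left(-2 + J\right) \left(-2\right) = 4 - 2 J$)
$Q = 4$ ($Q = 2^{2} = 4$)
$m{\left(L,K \right)} = 8 + K - L$ ($m{\left(L,K \right)} = \left(L + K\right) + \left(\left(4 - 2 L\right) + 4\right) = \left(K + L\right) - \left(-8 + 2 L\right) = 8 + K - L$)
$\left(m{\left(3,- \frac{4}{8} \right)} + 155\right)^{2} = \left(\left(8 - \frac{4}{8} - 3\right) + 155\right)^{2} = \left(\left(8 - \frac{1}{2} - 3\right) + 155\right)^{2} = \left(\frac{9}{2} + 155\right)^{2} = \left(\frac{319}{2}\right)^{2} = \frac{101761}{4}$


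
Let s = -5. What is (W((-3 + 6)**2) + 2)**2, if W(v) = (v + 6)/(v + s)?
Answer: 529/16 ≈ 33.063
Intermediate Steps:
W(v) = (6 + v)/(-5 + v) (W(v) = (v + 6)/(v - 5) = (6 + v)/(-5 + v))
(W((-3 + 6)**2) + 2)**2 = ((6 + (-3 + 6)**2)/(-5 + (-3 + 6)**2) + 2)**2 = ((6 + 3**2)/(-5 + 3**2) + 2)**2 = ((6 + 9)/(-5 + 9) + 2)**2 = (15/4 + 2)**2 = (23/4)**2 = 529/16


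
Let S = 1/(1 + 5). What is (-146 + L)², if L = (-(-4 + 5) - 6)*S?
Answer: 779689/36 ≈ 21658.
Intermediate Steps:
S = ⅙ (S = 1/6 = ⅙ ≈ 0.16667)
L = -7/6 (L = (-(-4 + 5) - 6)*(⅙) = (-1*1 - 6)*(⅙) = (-1 - 6)*(⅙) = -7*⅙ = -7/6 ≈ -1.1667)
(-146 + L)² = (-146 - 7/6)² = (-883/6)² = 779689/36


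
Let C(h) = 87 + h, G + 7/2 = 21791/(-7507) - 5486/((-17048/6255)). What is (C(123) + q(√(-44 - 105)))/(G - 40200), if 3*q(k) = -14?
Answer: -39417635488/7331979822501 ≈ -0.0053761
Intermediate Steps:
G = 128391379433/63989668 (G = -7/2 + (21791/(-7507) - 5486/((-17048/6255))) = -7/2 + (21791*(-1/7507) - 5486/((-17048*1/6255))) = -7/2 + (-21791/7507 - 5486/(-17048/6255)) = -7/2 + (-21791/7507 - 5486*(-6255/17048)) = -7/2 + (-21791/7507 + 17157465/8524) = -7/2 + 128615343271/63989668 = 128391379433/63989668 ≈ 2006.4)
q(k) = -14/3 (q(k) = (⅓)*(-14) = -14/3)
(C(123) + q(√(-44 - 105)))/(G - 40200) = ((87 + 123) - 14/3)/(128391379433/63989668 - 40200) = (210 - 14/3)/(-2443993274167/63989668) = (616/3)*(-63989668/2443993274167) = -39417635488/7331979822501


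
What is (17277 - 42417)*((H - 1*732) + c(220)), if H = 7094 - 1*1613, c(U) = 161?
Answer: -123437400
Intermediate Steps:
H = 5481 (H = 7094 - 1613 = 5481)
(17277 - 42417)*((H - 1*732) + c(220)) = (17277 - 42417)*((5481 - 1*732) + 161) = -25140*((5481 - 732) + 161) = -25140*(4749 + 161) = -25140*4910 = -123437400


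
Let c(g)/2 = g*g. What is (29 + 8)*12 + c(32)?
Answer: 2492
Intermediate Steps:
c(g) = 2*g² (c(g) = 2*(g*g) = 2*g²)
(29 + 8)*12 + c(32) = (29 + 8)*12 + 2*32² = 37*12 + 2*1024 = 444 + 2048 = 2492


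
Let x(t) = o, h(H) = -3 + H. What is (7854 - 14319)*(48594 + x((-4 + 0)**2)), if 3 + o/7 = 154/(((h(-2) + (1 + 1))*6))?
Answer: -940911790/3 ≈ -3.1364e+8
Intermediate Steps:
o = -728/9 (o = -21 + 7*(154/((((-3 - 2) + (1 + 1))*6))) = -21 + 7*(154/(((-5 + 2)*6))) = -21 + 7*(154/((-3*6))) = -21 + 7*(154/(-18)) = -21 + 7*(154*(-1/18)) = -21 + 7*(-77/9) = -21 - 539/9 = -728/9 ≈ -80.889)
x(t) = -728/9
(7854 - 14319)*(48594 + x((-4 + 0)**2)) = (7854 - 14319)*(48594 - 728/9) = -6465*436618/9 = -940911790/3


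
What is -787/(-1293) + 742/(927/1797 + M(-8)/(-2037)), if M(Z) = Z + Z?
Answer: 1171134609557/826248981 ≈ 1417.4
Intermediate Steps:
M(Z) = 2*Z
-787/(-1293) + 742/(927/1797 + M(-8)/(-2037)) = -787/(-1293) + 742/(927/1797 + (2*(-8))/(-2037)) = -787*(-1/1293) + 742/(927*(1/1797) - 16*(-1/2037)) = 787/1293 + 742/(309/599 + 16/2037) = 787/1293 + 742/(639017/1220163) = 787/1293 + 742*(1220163/639017) = 787/1293 + 905360946/639017 = 1171134609557/826248981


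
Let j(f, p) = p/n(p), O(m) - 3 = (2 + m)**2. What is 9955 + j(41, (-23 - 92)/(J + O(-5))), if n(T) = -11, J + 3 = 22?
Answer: 3394770/341 ≈ 9955.3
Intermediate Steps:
J = 19 (J = -3 + 22 = 19)
O(m) = 3 + (2 + m)**2
j(f, p) = -p/11 (j(f, p) = p/(-11) = p*(-1/11) = -p/11)
9955 + j(41, (-23 - 92)/(J + O(-5))) = 9955 - (-23 - 92)/(11*(19 + (3 + (2 - 5)**2))) = 9955 - (-115)/(11*(19 + (3 + (-3)**2))) = 9955 - (-115)/(11*(19 + (3 + 9))) = 9955 - (-115)/(11*(19 + 12)) = 9955 - (-115)/(11*31) = 9955 - 1/11*(-115/31) = 9955 + 115/341 = 3394770/341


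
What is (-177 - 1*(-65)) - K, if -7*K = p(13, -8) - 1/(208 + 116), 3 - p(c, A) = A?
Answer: -35779/324 ≈ -110.43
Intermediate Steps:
p(c, A) = 3 - A
K = -509/324 (K = -((3 - 1*(-8)) - 1/(208 + 116))/7 = -((3 + 8) - 1/324)/7 = -(11 - 1*1/324)/7 = -(11 - 1/324)/7 = -1/7*3563/324 = -509/324 ≈ -1.5710)
(-177 - 1*(-65)) - K = (-177 - 1*(-65)) - 1*(-509/324) = (-177 + 65) + 509/324 = -112 + 509/324 = -35779/324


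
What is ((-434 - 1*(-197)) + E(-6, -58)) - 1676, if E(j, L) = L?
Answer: -1971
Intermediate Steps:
((-434 - 1*(-197)) + E(-6, -58)) - 1676 = ((-434 - 1*(-197)) - 58) - 1676 = ((-434 + 197) - 58) - 1676 = (-237 - 58) - 1676 = -295 - 1676 = -1971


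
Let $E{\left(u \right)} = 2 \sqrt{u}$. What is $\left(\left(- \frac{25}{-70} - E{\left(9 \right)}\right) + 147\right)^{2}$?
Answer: $\frac{3916441}{196} \approx 19982.0$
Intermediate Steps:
$\left(\left(- \frac{25}{-70} - E{\left(9 \right)}\right) + 147\right)^{2} = \left(\left(- \frac{25}{-70} - 2 \sqrt{9}\right) + 147\right)^{2} = \left(\left(\left(-25\right) \left(- \frac{1}{70}\right) - 2 \cdot 3\right) + 147\right)^{2} = \left(\left(\frac{5}{14} - 6\right) + 147\right)^{2} = \left(- \frac{79}{14} + 147\right)^{2} = \left(\frac{1979}{14}\right)^{2} = \frac{3916441}{196}$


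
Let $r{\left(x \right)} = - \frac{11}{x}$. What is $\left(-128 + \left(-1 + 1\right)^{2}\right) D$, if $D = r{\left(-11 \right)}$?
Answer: $-128$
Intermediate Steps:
$D = 1$ ($D = - \frac{11}{-11} = \left(-11\right) \left(- \frac{1}{11}\right) = 1$)
$\left(-128 + \left(-1 + 1\right)^{2}\right) D = \left(-128 + \left(-1 + 1\right)^{2}\right) 1 = \left(-128 + 0^{2}\right) 1 = \left(-128 + 0\right) 1 = \left(-128\right) 1 = -128$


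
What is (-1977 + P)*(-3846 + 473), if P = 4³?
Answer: 6452549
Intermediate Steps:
P = 64
(-1977 + P)*(-3846 + 473) = (-1977 + 64)*(-3846 + 473) = -1913*(-3373) = 6452549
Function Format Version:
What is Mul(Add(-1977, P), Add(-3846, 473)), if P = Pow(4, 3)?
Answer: 6452549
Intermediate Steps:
P = 64
Mul(Add(-1977, P), Add(-3846, 473)) = Mul(Add(-1977, 64), Add(-3846, 473)) = Mul(-1913, -3373) = 6452549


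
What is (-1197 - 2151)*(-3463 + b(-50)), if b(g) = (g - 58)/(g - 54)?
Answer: 150678414/13 ≈ 1.1591e+7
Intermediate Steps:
b(g) = (-58 + g)/(-54 + g)
(-1197 - 2151)*(-3463 + b(-50)) = (-1197 - 2151)*(-3463 + (-58 - 50)/(-54 - 50)) = -3348*(-3463 - 108/(-104)) = -3348*(-3463 - 1/104*(-108)) = -3348*(-3463 + 27/26) = -3348*(-90011/26) = 150678414/13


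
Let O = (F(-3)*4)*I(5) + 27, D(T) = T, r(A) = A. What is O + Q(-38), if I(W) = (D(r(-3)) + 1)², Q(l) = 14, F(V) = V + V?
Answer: -55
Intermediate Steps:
F(V) = 2*V
I(W) = 4 (I(W) = (-3 + 1)² = (-2)² = 4)
O = -69 (O = ((2*(-3))*4)*4 + 27 = -6*4*4 + 27 = -24*4 + 27 = -96 + 27 = -69)
O + Q(-38) = -69 + 14 = -55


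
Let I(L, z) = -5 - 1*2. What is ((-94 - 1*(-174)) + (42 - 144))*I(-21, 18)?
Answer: 154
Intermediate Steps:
I(L, z) = -7 (I(L, z) = -5 - 2 = -7)
((-94 - 1*(-174)) + (42 - 144))*I(-21, 18) = ((-94 - 1*(-174)) + (42 - 144))*(-7) = ((-94 + 174) - 102)*(-7) = (80 - 102)*(-7) = -22*(-7) = 154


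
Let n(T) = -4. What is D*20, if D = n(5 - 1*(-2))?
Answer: -80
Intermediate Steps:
D = -4
D*20 = -4*20 = -80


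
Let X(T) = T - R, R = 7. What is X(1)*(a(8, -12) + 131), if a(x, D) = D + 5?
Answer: -744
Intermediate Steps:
X(T) = -7 + T (X(T) = T - 1*7 = T - 7 = -7 + T)
a(x, D) = 5 + D
X(1)*(a(8, -12) + 131) = (-7 + 1)*((5 - 12) + 131) = -6*(-7 + 131) = -6*124 = -744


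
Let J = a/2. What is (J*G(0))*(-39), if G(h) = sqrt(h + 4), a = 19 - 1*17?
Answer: -78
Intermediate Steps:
a = 2 (a = 19 - 17 = 2)
J = 1 (J = 2/2 = 2*(1/2) = 1)
G(h) = sqrt(4 + h)
(J*G(0))*(-39) = (1*sqrt(4 + 0))*(-39) = (1*sqrt(4))*(-39) = (1*2)*(-39) = 2*(-39) = -78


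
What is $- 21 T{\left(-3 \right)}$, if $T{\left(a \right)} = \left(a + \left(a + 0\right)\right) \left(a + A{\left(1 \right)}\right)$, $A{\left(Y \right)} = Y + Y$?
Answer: $-126$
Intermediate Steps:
$A{\left(Y \right)} = 2 Y$
$T{\left(a \right)} = 2 a \left(2 + a\right)$ ($T{\left(a \right)} = \left(a + \left(a + 0\right)\right) \left(a + 2 \cdot 1\right) = \left(a + a\right) \left(a + 2\right) = 2 a \left(2 + a\right)$)
$- 21 T{\left(-3 \right)} = - 21 \cdot 2 \left(-3\right) \left(2 - 3\right) = - 21 \cdot 2 \left(-3\right) \left(-1\right) = \left(-21\right) 6 = -126$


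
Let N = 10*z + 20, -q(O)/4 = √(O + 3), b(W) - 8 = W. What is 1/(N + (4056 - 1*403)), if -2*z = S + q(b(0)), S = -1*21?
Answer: 1889/7134442 - 5*√11/3567221 ≈ 0.00026012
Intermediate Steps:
b(W) = 8 + W
S = -21
q(O) = -4*√(3 + O) (q(O) = -4*√(O + 3) = -4*√(3 + O))
z = 21/2 + 2*√11 (z = -(-21 - 4*√(3 + (8 + 0)))/2 = -(-21 - 4*√(3 + 8))/2 = -(-21 - 4*√11)/2 = 21/2 + 2*√11 ≈ 17.133)
N = 125 + 20*√11 (N = 10*(21/2 + 2*√11) + 20 = (105 + 20*√11) + 20 = 125 + 20*√11 ≈ 191.33)
1/(N + (4056 - 1*403)) = 1/((125 + 20*√11) + (4056 - 1*403)) = 1/((125 + 20*√11) + (4056 - 403)) = 1/((125 + 20*√11) + 3653) = 1/(3778 + 20*√11)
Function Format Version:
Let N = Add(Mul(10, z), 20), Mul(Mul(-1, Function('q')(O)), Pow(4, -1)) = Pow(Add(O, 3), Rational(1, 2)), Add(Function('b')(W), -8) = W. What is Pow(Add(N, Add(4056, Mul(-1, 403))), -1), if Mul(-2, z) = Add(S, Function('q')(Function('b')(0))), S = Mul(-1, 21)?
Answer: Add(Rational(1889, 7134442), Mul(Rational(-5, 3567221), Pow(11, Rational(1, 2)))) ≈ 0.00026012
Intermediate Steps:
Function('b')(W) = Add(8, W)
S = -21
Function('q')(O) = Mul(-4, Pow(Add(3, O), Rational(1, 2))) (Function('q')(O) = Mul(-4, Pow(Add(O, 3), Rational(1, 2))) = Mul(-4, Pow(Add(3, O), Rational(1, 2))))
z = Add(Rational(21, 2), Mul(2, Pow(11, Rational(1, 2)))) (z = Mul(Rational(-1, 2), Add(-21, Mul(-4, Pow(Add(3, Add(8, 0)), Rational(1, 2))))) = Mul(Rational(-1, 2), Add(-21, Mul(-4, Pow(Add(3, 8), Rational(1, 2))))) = Mul(Rational(-1, 2), Add(-21, Mul(-4, Pow(11, Rational(1, 2))))) = Add(Rational(21, 2), Mul(2, Pow(11, Rational(1, 2)))) ≈ 17.133)
N = Add(125, Mul(20, Pow(11, Rational(1, 2)))) (N = Add(Mul(10, Add(Rational(21, 2), Mul(2, Pow(11, Rational(1, 2))))), 20) = Add(Add(105, Mul(20, Pow(11, Rational(1, 2)))), 20) = Add(125, Mul(20, Pow(11, Rational(1, 2)))) ≈ 191.33)
Pow(Add(N, Add(4056, Mul(-1, 403))), -1) = Pow(Add(Add(125, Mul(20, Pow(11, Rational(1, 2)))), Add(4056, Mul(-1, 403))), -1) = Pow(Add(Add(125, Mul(20, Pow(11, Rational(1, 2)))), Add(4056, -403)), -1) = Pow(Add(Add(125, Mul(20, Pow(11, Rational(1, 2)))), 3653), -1) = Pow(Add(3778, Mul(20, Pow(11, Rational(1, 2)))), -1)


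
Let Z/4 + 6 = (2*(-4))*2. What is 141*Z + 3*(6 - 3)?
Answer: -12399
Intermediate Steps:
Z = -88 (Z = -24 + 4*((2*(-4))*2) = -24 + 4*(-8*2) = -24 + 4*(-16) = -24 - 64 = -88)
141*Z + 3*(6 - 3) = 141*(-88) + 3*(6 - 3) = -12408 + 3*3 = -12408 + 9 = -12399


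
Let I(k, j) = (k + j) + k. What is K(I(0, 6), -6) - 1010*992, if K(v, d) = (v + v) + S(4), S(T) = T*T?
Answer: -1001892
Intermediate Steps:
S(T) = T²
I(k, j) = j + 2*k (I(k, j) = (j + k) + k = j + 2*k)
K(v, d) = 16 + 2*v (K(v, d) = (v + v) + 4² = 2*v + 16 = 16 + 2*v)
K(I(0, 6), -6) - 1010*992 = (16 + 2*(6 + 2*0)) - 1010*992 = (16 + 2*(6 + 0)) - 1001920 = (16 + 2*6) - 1001920 = (16 + 12) - 1001920 = 28 - 1001920 = -1001892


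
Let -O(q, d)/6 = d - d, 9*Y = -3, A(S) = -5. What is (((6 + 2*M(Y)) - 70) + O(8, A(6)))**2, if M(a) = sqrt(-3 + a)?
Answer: 12248/3 - 256*I*sqrt(30)/3 ≈ 4082.7 - 467.39*I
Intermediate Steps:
Y = -1/3 (Y = (1/9)*(-3) = -1/3 ≈ -0.33333)
O(q, d) = 0 (O(q, d) = -6*(d - d) = -6*0 = 0)
(((6 + 2*M(Y)) - 70) + O(8, A(6)))**2 = (((6 + 2*sqrt(-3 - 1/3)) - 70) + 0)**2 = (((6 + 2*sqrt(-10/3)) - 70) + 0)**2 = (((6 + 2*(I*sqrt(30)/3)) - 70) + 0)**2 = (((6 + 2*I*sqrt(30)/3) - 70) + 0)**2 = ((-64 + 2*I*sqrt(30)/3) + 0)**2 = (-64 + 2*I*sqrt(30)/3)**2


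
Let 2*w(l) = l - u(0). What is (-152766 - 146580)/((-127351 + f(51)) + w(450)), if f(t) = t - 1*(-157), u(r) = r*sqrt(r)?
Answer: 49891/21153 ≈ 2.3586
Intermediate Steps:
u(r) = r**(3/2)
f(t) = 157 + t (f(t) = t + 157 = 157 + t)
w(l) = l/2 (w(l) = (l - 0**(3/2))/2 = (l - 1*0)/2 = (l + 0)/2 = l/2)
(-152766 - 146580)/((-127351 + f(51)) + w(450)) = (-152766 - 146580)/((-127351 + (157 + 51)) + (1/2)*450) = -299346/((-127351 + 208) + 225) = -299346/(-127143 + 225) = -299346/(-126918) = -299346*(-1/126918) = 49891/21153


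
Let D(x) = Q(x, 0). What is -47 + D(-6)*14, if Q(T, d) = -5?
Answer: -117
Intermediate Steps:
D(x) = -5
-47 + D(-6)*14 = -47 - 5*14 = -47 - 70 = -117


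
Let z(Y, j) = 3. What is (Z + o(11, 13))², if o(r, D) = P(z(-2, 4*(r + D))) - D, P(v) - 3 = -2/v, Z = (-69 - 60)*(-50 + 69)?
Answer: 54538225/9 ≈ 6.0598e+6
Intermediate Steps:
Z = -2451 (Z = -129*19 = -2451)
P(v) = 3 - 2/v
o(r, D) = 7/3 - D (o(r, D) = (3 - 2/3) - D = (3 - 2*⅓) - D = (3 - ⅔) - D = 7/3 - D)
(Z + o(11, 13))² = (-2451 + (7/3 - 1*13))² = (-2451 + (7/3 - 13))² = (-2451 - 32/3)² = (-7385/3)² = 54538225/9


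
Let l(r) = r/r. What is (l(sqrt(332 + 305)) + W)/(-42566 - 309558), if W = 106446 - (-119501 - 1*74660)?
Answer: -75152/88031 ≈ -0.85370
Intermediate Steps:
l(r) = 1
W = 300607 (W = 106446 - (-119501 - 74660) = 106446 - 1*(-194161) = 106446 + 194161 = 300607)
(l(sqrt(332 + 305)) + W)/(-42566 - 309558) = (1 + 300607)/(-42566 - 309558) = 300608/(-352124) = 300608*(-1/352124) = -75152/88031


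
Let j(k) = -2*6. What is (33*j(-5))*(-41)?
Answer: 16236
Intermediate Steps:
j(k) = -12
(33*j(-5))*(-41) = (33*(-12))*(-41) = -396*(-41) = 16236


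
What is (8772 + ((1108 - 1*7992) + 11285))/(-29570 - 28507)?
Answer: -4391/19359 ≈ -0.22682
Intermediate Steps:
(8772 + ((1108 - 1*7992) + 11285))/(-29570 - 28507) = (8772 + ((1108 - 7992) + 11285))/(-58077) = (8772 + (-6884 + 11285))*(-1/58077) = (8772 + 4401)*(-1/58077) = 13173*(-1/58077) = -4391/19359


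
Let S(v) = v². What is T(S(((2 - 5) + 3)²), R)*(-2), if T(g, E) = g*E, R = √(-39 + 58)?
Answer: 0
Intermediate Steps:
R = √19 ≈ 4.3589
T(g, E) = E*g
T(S(((2 - 5) + 3)²), R)*(-2) = (√19*(((2 - 5) + 3)²)²)*(-2) = (√19*((-3 + 3)²)²)*(-2) = (√19*(0²)²)*(-2) = (√19*0²)*(-2) = (√19*0)*(-2) = 0*(-2) = 0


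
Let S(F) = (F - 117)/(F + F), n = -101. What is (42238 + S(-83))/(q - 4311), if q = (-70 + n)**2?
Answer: 584309/344865 ≈ 1.6943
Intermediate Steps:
S(F) = (-117 + F)/(2*F) (S(F) = (-117 + F)/((2*F)) = (-117 + F)*(1/(2*F)) = (-117 + F)/(2*F))
q = 29241 (q = (-70 - 101)**2 = (-171)**2 = 29241)
(42238 + S(-83))/(q - 4311) = (42238 + (1/2)*(-117 - 83)/(-83))/(29241 - 4311) = (42238 + (1/2)*(-1/83)*(-200))/24930 = (42238 + 100/83)*(1/24930) = (3505854/83)*(1/24930) = 584309/344865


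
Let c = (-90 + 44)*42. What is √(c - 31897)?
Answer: I*√33829 ≈ 183.93*I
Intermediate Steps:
c = -1932 (c = -46*42 = -1932)
√(c - 31897) = √(-1932 - 31897) = √(-33829) = I*√33829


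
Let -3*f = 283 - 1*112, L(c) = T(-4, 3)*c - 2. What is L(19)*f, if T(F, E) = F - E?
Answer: 7695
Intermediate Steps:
L(c) = -2 - 7*c (L(c) = (-4 - 1*3)*c - 2 = (-4 - 3)*c - 2 = -7*c - 2 = -2 - 7*c)
f = -57 (f = -(283 - 1*112)/3 = -(283 - 112)/3 = -1/3*171 = -57)
L(19)*f = (-2 - 7*19)*(-57) = (-2 - 133)*(-57) = -135*(-57) = 7695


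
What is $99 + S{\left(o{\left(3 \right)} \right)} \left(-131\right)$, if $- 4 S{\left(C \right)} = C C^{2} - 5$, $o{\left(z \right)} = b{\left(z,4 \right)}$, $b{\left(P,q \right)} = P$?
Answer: $\frac{1639}{2} \approx 819.5$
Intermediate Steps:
$o{\left(z \right)} = z$
$S{\left(C \right)} = \frac{5}{4} - \frac{C^{3}}{4}$ ($S{\left(C \right)} = - \frac{C C^{2} - 5}{4} = - \frac{C^{3} - 5}{4} = - \frac{-5 + C^{3}}{4} = \frac{5}{4} - \frac{C^{3}}{4}$)
$99 + S{\left(o{\left(3 \right)} \right)} \left(-131\right) = 99 + \left(\frac{5}{4} - \frac{3^{3}}{4}\right) \left(-131\right) = 99 + \left(\frac{5}{4} - \frac{27}{4}\right) \left(-131\right) = 99 - - \frac{1441}{2} = 99 + \frac{1441}{2} = \frac{1639}{2}$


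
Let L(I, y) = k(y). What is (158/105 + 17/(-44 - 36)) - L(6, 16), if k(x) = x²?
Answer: -427909/1680 ≈ -254.71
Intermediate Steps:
L(I, y) = y²
(158/105 + 17/(-44 - 36)) - L(6, 16) = (158/105 + 17/(-44 - 36)) - 1*16² = (158*(1/105) + 17/(-80)) - 1*256 = (158/105 + 17*(-1/80)) - 256 = (158/105 - 17/80) - 256 = 2171/1680 - 256 = -427909/1680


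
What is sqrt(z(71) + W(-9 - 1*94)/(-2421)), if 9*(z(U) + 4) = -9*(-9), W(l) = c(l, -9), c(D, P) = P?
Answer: sqrt(362074)/269 ≈ 2.2369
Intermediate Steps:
W(l) = -9
z(U) = 5 (z(U) = -4 + (-9*(-9))/9 = -4 + (1/9)*81 = -4 + 9 = 5)
sqrt(z(71) + W(-9 - 1*94)/(-2421)) = sqrt(5 - 9/(-2421)) = sqrt(5 - 9*(-1/2421)) = sqrt(5 + 1/269) = sqrt(1346/269) = sqrt(362074)/269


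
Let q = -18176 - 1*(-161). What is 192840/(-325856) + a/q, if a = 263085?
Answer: -743348653/48919132 ≈ -15.195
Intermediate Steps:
q = -18015 (q = -18176 + 161 = -18015)
192840/(-325856) + a/q = 192840/(-325856) + 263085/(-18015) = 192840*(-1/325856) + 263085*(-1/18015) = -24105/40732 - 17539/1201 = -743348653/48919132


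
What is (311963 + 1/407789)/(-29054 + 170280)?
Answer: 63607539904/28795204657 ≈ 2.2090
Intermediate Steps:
(311963 + 1/407789)/(-29054 + 170280) = (311963 + 1/407789)/141226 = (127215079808/407789)*(1/141226) = 63607539904/28795204657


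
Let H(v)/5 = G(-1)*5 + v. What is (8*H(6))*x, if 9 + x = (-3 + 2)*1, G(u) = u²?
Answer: -4400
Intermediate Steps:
x = -10 (x = -9 + (-3 + 2)*1 = -9 - 1*1 = -9 - 1 = -10)
H(v) = 25 + 5*v (H(v) = 5*((-1)²*5 + v) = 5*(1*5 + v) = 5*(5 + v) = 25 + 5*v)
(8*H(6))*x = (8*(25 + 5*6))*(-10) = (8*(25 + 30))*(-10) = (8*55)*(-10) = 440*(-10) = -4400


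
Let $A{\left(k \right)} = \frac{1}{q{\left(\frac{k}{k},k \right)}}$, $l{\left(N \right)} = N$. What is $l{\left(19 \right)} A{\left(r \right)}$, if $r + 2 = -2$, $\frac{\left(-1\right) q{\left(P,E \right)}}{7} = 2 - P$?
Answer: $- \frac{19}{7} \approx -2.7143$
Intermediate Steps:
$q{\left(P,E \right)} = -14 + 7 P$ ($q{\left(P,E \right)} = - 7 \left(2 - P\right) = -14 + 7 P$)
$r = -4$ ($r = -2 - 2 = -4$)
$A{\left(k \right)} = - \frac{1}{7}$ ($A{\left(k \right)} = \frac{1}{-14 + 7 \frac{k}{k}} = \frac{1}{-14 + 7 \cdot 1} = \frac{1}{-14 + 7} = \frac{1}{-7} = - \frac{1}{7}$)
$l{\left(19 \right)} A{\left(r \right)} = 19 \left(- \frac{1}{7}\right) = - \frac{19}{7}$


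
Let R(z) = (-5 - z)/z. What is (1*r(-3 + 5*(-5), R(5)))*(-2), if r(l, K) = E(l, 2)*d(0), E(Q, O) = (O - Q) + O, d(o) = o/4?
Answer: 0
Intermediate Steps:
d(o) = o/4 (d(o) = o*(¼) = o/4)
E(Q, O) = -Q + 2*O
R(z) = (-5 - z)/z
r(l, K) = 0 (r(l, K) = (-l + 2*2)*((¼)*0) = (-l + 4)*0 = (4 - l)*0 = 0)
(1*r(-3 + 5*(-5), R(5)))*(-2) = (1*0)*(-2) = 0*(-2) = 0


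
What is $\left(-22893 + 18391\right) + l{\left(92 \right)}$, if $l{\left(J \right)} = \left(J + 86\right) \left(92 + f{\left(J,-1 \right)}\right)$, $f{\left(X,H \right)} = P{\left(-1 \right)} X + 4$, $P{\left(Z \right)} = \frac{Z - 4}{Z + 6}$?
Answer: $-3790$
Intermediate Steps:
$P{\left(Z \right)} = \frac{-4 + Z}{6 + Z}$
$f{\left(X,H \right)} = 4 - X$ ($f{\left(X,H \right)} = \frac{-4 - 1}{6 - 1} X + 4 = \frac{1}{5} \left(-5\right) X + 4 = - X + 4 = 4 - X$)
$l{\left(J \right)} = \left(86 + J\right) \left(96 - J\right)$ ($l{\left(J \right)} = \left(J + 86\right) \left(92 - \left(-4 + J\right)\right) = \left(86 + J\right) \left(96 - J\right)$)
$\left(-22893 + 18391\right) + l{\left(92 \right)} = \left(-22893 + 18391\right) + \left(8256 - 92^{2} + 10 \cdot 92\right) = -4502 + \left(8256 - 8464 + 920\right) = -4502 + 712 = -3790$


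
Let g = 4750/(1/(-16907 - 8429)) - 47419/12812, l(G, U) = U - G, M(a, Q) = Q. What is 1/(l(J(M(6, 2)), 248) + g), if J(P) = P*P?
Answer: -12812/1541869873291 ≈ -8.3094e-9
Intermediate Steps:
J(P) = P**2
g = -1541872999419/12812 (g = 4750/(1/(-25336)) - 47419*1/12812 = 4750/(-1/25336) - 47419/12812 = 4750*(-25336) - 47419/12812 = -120346000 - 47419/12812 = -1541872999419/12812 ≈ -1.2035e+8)
1/(l(J(M(6, 2)), 248) + g) = 1/((248 - 1*2**2) - 1541872999419/12812) = 1/((248 - 1*4) - 1541872999419/12812) = 1/((248 - 4) - 1541872999419/12812) = 1/(244 - 1541872999419/12812) = 1/(-1541869873291/12812) = -12812/1541869873291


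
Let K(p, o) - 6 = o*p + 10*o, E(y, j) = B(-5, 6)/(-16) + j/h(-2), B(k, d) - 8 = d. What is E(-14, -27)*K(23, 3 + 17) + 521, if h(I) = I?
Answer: 35717/4 ≈ 8929.3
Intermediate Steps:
B(k, d) = 8 + d
E(y, j) = -7/8 - j/2 (E(y, j) = (8 + 6)/(-16) + j/(-2) = 14*(-1/16) + j*(-½) = -7/8 - j/2)
K(p, o) = 6 + 10*o + o*p (K(p, o) = 6 + (o*p + 10*o) = 6 + (10*o + o*p) = 6 + 10*o + o*p)
E(-14, -27)*K(23, 3 + 17) + 521 = (-7/8 - ½*(-27))*(6 + 10*(3 + 17) + (3 + 17)*23) + 521 = (-7/8 + 27/2)*(6 + 10*20 + 20*23) + 521 = 101*(6 + 200 + 460)/8 + 521 = (101/8)*666 + 521 = 33633/4 + 521 = 35717/4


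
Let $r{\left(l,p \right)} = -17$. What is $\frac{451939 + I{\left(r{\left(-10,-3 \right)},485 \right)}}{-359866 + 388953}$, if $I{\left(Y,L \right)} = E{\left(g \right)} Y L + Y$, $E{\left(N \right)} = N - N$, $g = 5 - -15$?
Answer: $\frac{451922}{29087} \approx 15.537$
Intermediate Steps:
$g = 20$ ($g = 5 + 15 = 20$)
$E{\left(N \right)} = 0$
$I{\left(Y,L \right)} = Y$ ($I{\left(Y,L \right)} = 0 Y L + Y = 0 L + Y = 0 + Y = Y$)
$\frac{451939 + I{\left(r{\left(-10,-3 \right)},485 \right)}}{-359866 + 388953} = \frac{451939 - 17}{-359866 + 388953} = \frac{451922}{29087}$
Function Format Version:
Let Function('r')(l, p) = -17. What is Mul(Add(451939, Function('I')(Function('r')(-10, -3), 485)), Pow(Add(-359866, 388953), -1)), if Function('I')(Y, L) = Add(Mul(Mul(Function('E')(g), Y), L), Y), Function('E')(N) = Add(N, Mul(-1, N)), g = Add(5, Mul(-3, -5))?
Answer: Rational(451922, 29087) ≈ 15.537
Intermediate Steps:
g = 20 (g = Add(5, 15) = 20)
Function('E')(N) = 0
Function('I')(Y, L) = Y (Function('I')(Y, L) = Add(Mul(Mul(0, Y), L), Y) = Add(Mul(0, L), Y) = Add(0, Y) = Y)
Mul(Add(451939, Function('I')(Function('r')(-10, -3), 485)), Pow(Add(-359866, 388953), -1)) = Mul(Add(451939, -17), Pow(Add(-359866, 388953), -1)) = Mul(451922, Pow(29087, -1)) = Mul(451922, Rational(1, 29087)) = Rational(451922, 29087)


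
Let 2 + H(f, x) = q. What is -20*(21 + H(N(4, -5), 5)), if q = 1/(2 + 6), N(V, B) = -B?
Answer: -765/2 ≈ -382.50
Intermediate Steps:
q = ⅛ (q = 1/8 = ⅛ ≈ 0.12500)
H(f, x) = -15/8 (H(f, x) = -2 + ⅛ = -15/8)
-20*(21 + H(N(4, -5), 5)) = -20*(21 - 15/8) = -20*153/8 = -765/2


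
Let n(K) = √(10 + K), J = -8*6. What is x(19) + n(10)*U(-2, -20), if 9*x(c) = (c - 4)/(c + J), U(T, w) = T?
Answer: -5/87 - 4*√5 ≈ -9.0017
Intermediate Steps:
J = -48
x(c) = (-4 + c)/(9*(-48 + c)) (x(c) = ((c - 4)/(c - 48))/9 = ((-4 + c)/(-48 + c))/9 = (-4 + c)/(9*(-48 + c)))
x(19) + n(10)*U(-2, -20) = (-4 + 19)/(9*(-48 + 19)) + √(10 + 10)*(-2) = (⅑)*15/(-29) + √20*(-2) = (⅑)*(-1/29)*15 + (2*√5)*(-2) = -5/87 - 4*√5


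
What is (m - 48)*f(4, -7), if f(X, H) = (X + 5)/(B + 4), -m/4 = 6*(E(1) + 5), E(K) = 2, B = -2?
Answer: -972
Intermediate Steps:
m = -168 (m = -24*(2 + 5) = -24*7 = -4*42 = -168)
f(X, H) = 5/2 + X/2 (f(X, H) = (X + 5)/(-2 + 4) = (5 + X)/2 = (5 + X)*(½) = 5/2 + X/2)
(m - 48)*f(4, -7) = (-168 - 48)*(5/2 + (½)*4) = -216*(5/2 + 2) = -216*9/2 = -972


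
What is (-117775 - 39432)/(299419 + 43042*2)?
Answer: -157207/385503 ≈ -0.40780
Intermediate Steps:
(-117775 - 39432)/(299419 + 43042*2) = -157207/(299419 + 86084) = -157207/385503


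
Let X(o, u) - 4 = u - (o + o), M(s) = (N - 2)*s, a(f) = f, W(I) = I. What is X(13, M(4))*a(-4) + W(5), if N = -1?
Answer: 141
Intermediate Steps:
M(s) = -3*s (M(s) = (-1 - 2)*s = -3*s)
X(o, u) = 4 + u - 2*o (X(o, u) = 4 + (u - (o + o)) = 4 + (u - 2*o) = 4 + u - 2*o)
X(13, M(4))*a(-4) + W(5) = (4 - 3*4 - 2*13)*(-4) + 5 = (4 - 12 - 26)*(-4) + 5 = -34*(-4) + 5 = 136 + 5 = 141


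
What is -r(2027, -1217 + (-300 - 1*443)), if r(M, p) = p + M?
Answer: -67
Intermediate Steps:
r(M, p) = M + p
-r(2027, -1217 + (-300 - 1*443)) = -(2027 + (-1217 + (-300 - 1*443))) = -(2027 + (-1217 + (-300 - 443))) = -(2027 + (-1217 - 743)) = -(2027 - 1960) = -1*67 = -67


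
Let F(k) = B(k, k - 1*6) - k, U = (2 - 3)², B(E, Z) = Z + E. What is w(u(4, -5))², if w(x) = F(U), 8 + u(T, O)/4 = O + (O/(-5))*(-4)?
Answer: 25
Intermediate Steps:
B(E, Z) = E + Z
U = 1 (U = (-1)² = 1)
F(k) = -6 + k (F(k) = (k + (k - 1*6)) - k = (k + (k - 6)) - k = (k + (-6 + k)) - k = (-6 + 2*k) - k = -6 + k)
u(T, O) = -32 + 36*O/5 (u(T, O) = -32 + 4*(O + (O/(-5))*(-4)) = -32 + 4*(O + (O*(-⅕))*(-4)) = -32 + 4*(O - O/5*(-4)) = -32 + 4*(O + 4*O/5) = -32 + 4*(9*O/5) = -32 + 36*O/5)
w(x) = -5 (w(x) = -6 + 1 = -5)
w(u(4, -5))² = (-5)² = 25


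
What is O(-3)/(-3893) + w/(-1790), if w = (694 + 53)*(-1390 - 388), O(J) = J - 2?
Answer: 2585279594/3484235 ≈ 741.99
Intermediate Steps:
O(J) = -2 + J
w = -1328166 (w = 747*(-1778) = -1328166)
O(-3)/(-3893) + w/(-1790) = (-2 - 3)/(-3893) - 1328166/(-1790) = -5*(-1/3893) - 1328166*(-1/1790) = 5/3893 + 664083/895 = 2585279594/3484235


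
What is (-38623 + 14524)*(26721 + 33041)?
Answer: -1440204438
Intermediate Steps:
(-38623 + 14524)*(26721 + 33041) = -24099*59762 = -1440204438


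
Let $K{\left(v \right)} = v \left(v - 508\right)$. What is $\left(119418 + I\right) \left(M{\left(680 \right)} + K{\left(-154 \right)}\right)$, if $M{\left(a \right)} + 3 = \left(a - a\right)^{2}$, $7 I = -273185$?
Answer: $\frac{57368631245}{7} \approx 8.1955 \cdot 10^{9}$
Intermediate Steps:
$I = - \frac{273185}{7}$ ($I = \frac{1}{7} \left(-273185\right) = - \frac{273185}{7} \approx -39026.0$)
$K{\left(v \right)} = v \left(-508 + v\right)$
$M{\left(a \right)} = -3$ ($M{\left(a \right)} = -3 + \left(a - a\right)^{2} = -3 + 0^{2} = -3 + 0 = -3$)
$\left(119418 + I\right) \left(M{\left(680 \right)} + K{\left(-154 \right)}\right) = \left(119418 - \frac{273185}{7}\right) \left(-3 - 154 \left(-508 - 154\right)\right) = \frac{562741 \left(-3 - -101948\right)}{7} = \frac{562741 \left(-3 + 101948\right)}{7} = \frac{562741}{7} \cdot 101945 = \frac{57368631245}{7}$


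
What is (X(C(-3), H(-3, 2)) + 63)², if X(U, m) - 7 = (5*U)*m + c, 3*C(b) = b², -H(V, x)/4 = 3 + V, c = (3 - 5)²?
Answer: 5476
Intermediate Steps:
c = 4 (c = (-2)² = 4)
H(V, x) = -12 - 4*V (H(V, x) = -4*(3 + V) = -12 - 4*V)
C(b) = b²/3
X(U, m) = 11 + 5*U*m (X(U, m) = 7 + ((5*U)*m + 4) = 7 + (5*U*m + 4) = 7 + (4 + 5*U*m) = 11 + 5*U*m)
(X(C(-3), H(-3, 2)) + 63)² = ((11 + 5*((⅓)*(-3)²)*(-12 - 4*(-3))) + 63)² = ((11 + 5*((⅓)*9)*(-12 + 12)) + 63)² = ((11 + 5*3*0) + 63)² = ((11 + 0) + 63)² = (11 + 63)² = 74² = 5476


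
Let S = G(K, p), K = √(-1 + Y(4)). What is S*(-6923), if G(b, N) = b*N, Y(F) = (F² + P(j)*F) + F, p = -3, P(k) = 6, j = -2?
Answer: 20769*√43 ≈ 1.3619e+5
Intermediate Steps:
Y(F) = F² + 7*F (Y(F) = (F² + 6*F) + F = F² + 7*F)
K = √43 (K = √(-1 + 4*(7 + 4)) = √(-1 + 4*11) = √(-1 + 44) = √43 ≈ 6.5574)
G(b, N) = N*b
S = -3*√43 ≈ -19.672
S*(-6923) = -3*√43*(-6923) = 20769*√43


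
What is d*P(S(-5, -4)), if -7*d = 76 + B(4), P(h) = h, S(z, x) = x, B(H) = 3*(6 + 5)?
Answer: 436/7 ≈ 62.286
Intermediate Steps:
B(H) = 33 (B(H) = 3*11 = 33)
d = -109/7 (d = -(76 + 33)/7 = -1/7*109 = -109/7 ≈ -15.571)
d*P(S(-5, -4)) = -109/7*(-4) = 436/7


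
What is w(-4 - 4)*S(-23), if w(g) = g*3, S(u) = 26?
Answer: -624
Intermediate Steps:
w(g) = 3*g
w(-4 - 4)*S(-23) = (3*(-4 - 4))*26 = (3*(-8))*26 = -24*26 = -624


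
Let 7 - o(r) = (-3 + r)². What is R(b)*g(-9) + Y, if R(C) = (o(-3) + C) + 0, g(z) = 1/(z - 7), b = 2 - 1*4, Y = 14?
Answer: 255/16 ≈ 15.938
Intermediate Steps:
o(r) = 7 - (-3 + r)²
b = -2 (b = 2 - 4 = -2)
g(z) = 1/(-7 + z)
R(C) = -29 + C (R(C) = ((7 - (-3 - 3)²) + C) + 0 = ((7 - 1*(-6)²) + C) + 0 = ((7 - 1*36) + C) + 0 = ((7 - 36) + C) + 0 = (-29 + C) + 0 = -29 + C)
R(b)*g(-9) + Y = (-29 - 2)/(-7 - 9) + 14 = -31/(-16) + 14 = -31*(-1/16) + 14 = 31/16 + 14 = 255/16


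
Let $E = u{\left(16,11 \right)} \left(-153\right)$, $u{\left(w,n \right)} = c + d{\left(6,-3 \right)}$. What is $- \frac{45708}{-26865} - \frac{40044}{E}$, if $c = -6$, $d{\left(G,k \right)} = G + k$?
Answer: $- \frac{13022248}{152235} \approx -85.54$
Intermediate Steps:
$u{\left(w,n \right)} = -3$ ($u{\left(w,n \right)} = -6 + \left(6 - 3\right) = -6 + 3 = -3$)
$E = 459$ ($E = \left(-3\right) \left(-153\right) = 459$)
$- \frac{45708}{-26865} - \frac{40044}{E} = - \frac{45708}{-26865} - \frac{40044}{459} = \left(-45708\right) \left(- \frac{1}{26865}\right) - \frac{13348}{153} = \frac{15236}{8955} - \frac{13348}{153} = - \frac{13022248}{152235}$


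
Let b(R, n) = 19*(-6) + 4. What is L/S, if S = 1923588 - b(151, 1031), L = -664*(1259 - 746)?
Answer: -170316/961849 ≈ -0.17707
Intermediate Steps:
b(R, n) = -110 (b(R, n) = -114 + 4 = -110)
L = -340632 (L = -664*513 = -340632)
S = 1923698 (S = 1923588 - 1*(-110) = 1923588 + 110 = 1923698)
L/S = -340632/1923698 = -340632*1/1923698 = -170316/961849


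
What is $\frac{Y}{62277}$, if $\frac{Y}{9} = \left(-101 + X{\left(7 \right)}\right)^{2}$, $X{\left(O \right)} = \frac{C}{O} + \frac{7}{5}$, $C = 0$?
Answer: $\frac{744012}{518975} \approx 1.4336$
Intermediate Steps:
$X{\left(O \right)} = \frac{7}{5}$ ($X{\left(O \right)} = \frac{0}{O} + \frac{7}{5} = 0 + 7 \cdot \frac{1}{5} = 0 + \frac{7}{5} = \frac{7}{5}$)
$Y = \frac{2232036}{25}$ ($Y = 9 \left(-101 + \frac{7}{5}\right)^{2} = 9 \left(- \frac{498}{5}\right)^{2} = 9 \cdot \frac{248004}{25} = \frac{2232036}{25} \approx 89282.0$)
$\frac{Y}{62277} = \frac{2232036}{25 \cdot 62277} = \frac{2232036}{25} \cdot \frac{1}{62277} = \frac{744012}{518975}$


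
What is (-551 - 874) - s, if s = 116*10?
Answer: -2585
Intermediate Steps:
s = 1160
(-551 - 874) - s = (-551 - 874) - 1*1160 = -1425 - 1160 = -2585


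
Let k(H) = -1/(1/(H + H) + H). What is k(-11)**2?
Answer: 484/59049 ≈ 0.0081966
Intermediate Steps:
k(H) = -1/(H + 1/(2*H)) (k(H) = -1/(1/(2*H) + H) = -1/(H + 1/(2*H)))
k(-11)**2 = (-2*(-11)/(1 + 2*(-11)**2))**2 = (-2*(-11)/(1 + 2*121))**2 = (-2*(-11)/(1 + 242))**2 = (-2*(-11)/243)**2 = (-2*(-11)*1/243)**2 = (22/243)**2 = 484/59049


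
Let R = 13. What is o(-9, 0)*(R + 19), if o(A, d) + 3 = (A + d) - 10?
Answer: -704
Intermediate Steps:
o(A, d) = -13 + A + d (o(A, d) = -3 + ((A + d) - 10) = -3 + (-10 + A + d) = -13 + A + d)
o(-9, 0)*(R + 19) = (-13 - 9 + 0)*(13 + 19) = -22*32 = -704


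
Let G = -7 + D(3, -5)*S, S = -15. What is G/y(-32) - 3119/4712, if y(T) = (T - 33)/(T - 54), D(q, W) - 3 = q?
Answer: -39510239/306280 ≈ -129.00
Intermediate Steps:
D(q, W) = 3 + q
y(T) = (-33 + T)/(-54 + T)
G = -97 (G = -7 + (3 + 3)*(-15) = -7 + 6*(-15) = -7 - 90 = -97)
G/y(-32) - 3119/4712 = -97*(-54 - 32)/(-33 - 32) - 3119/4712 = -97/(-65/(-86)) - 3119*1/4712 = -97/((-1/86*(-65))) - 3119/4712 = -97/65/86 - 3119/4712 = -97*86/65 - 3119/4712 = -8342/65 - 3119/4712 = -39510239/306280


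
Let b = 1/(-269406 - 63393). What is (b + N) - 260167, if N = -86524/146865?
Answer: -1412898634449454/5430725015 ≈ -2.6017e+5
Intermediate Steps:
b = -1/332799 (b = 1/(-332799) = -1/332799 ≈ -3.0048e-6)
N = -86524/146865 (N = -86524*1/146865 = -86524/146865 ≈ -0.58914)
(b + N) - 260167 = (-1/332799 - 86524/146865) - 260167 = -3199471949/5430725015 - 260167 = -1412898634449454/5430725015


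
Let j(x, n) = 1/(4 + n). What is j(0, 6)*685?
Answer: 137/2 ≈ 68.500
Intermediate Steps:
j(0, 6)*685 = 685/(4 + 6) = 685/10 = (1/10)*685 = 137/2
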